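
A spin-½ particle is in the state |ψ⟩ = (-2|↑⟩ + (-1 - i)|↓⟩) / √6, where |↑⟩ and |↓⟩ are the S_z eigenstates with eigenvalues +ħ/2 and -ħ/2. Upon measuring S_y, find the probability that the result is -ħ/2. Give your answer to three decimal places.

0.167

|-y⟩ = (|↑⟩ - i|↓⟩)/√2, so ⟨-y|ψ⟩ = (-1 - i) / (√2·√6).
P = |-1 - i|² / 12 = 2/12.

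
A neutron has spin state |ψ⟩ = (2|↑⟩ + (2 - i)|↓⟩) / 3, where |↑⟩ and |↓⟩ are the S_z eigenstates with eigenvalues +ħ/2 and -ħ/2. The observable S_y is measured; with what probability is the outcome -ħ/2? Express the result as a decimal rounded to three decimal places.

|-y⟩ = (|↑⟩ - i|↓⟩)/√2, so ⟨-y|ψ⟩ = (3 + 2i) / (√2·3).
P = |3 + 2i|² / 18 = 13/18.

0.722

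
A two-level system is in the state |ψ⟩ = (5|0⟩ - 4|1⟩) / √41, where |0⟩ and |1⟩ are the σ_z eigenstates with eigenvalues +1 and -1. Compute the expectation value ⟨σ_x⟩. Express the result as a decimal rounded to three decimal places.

-0.976

⟨σ_x⟩ = 2 Re(a* b)/(|a|²+|b|²) with a = 5, b = -4.
a* b = -20, so ⟨σ_x⟩ = -40/41.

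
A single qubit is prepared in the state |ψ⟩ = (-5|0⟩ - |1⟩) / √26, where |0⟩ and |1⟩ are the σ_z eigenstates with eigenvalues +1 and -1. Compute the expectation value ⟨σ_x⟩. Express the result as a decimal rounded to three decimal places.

0.385

⟨σ_x⟩ = 2 Re(a* b)/(|a|²+|b|²) with a = -5, b = -1.
a* b = 5, so ⟨σ_x⟩ = 10/26.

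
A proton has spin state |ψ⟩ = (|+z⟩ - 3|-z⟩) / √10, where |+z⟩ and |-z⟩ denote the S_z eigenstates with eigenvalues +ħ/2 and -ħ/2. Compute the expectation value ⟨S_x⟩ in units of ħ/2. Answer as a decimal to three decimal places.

⟨σ_x⟩ = 2 Re(a* b)/(|a|²+|b|²) with a = 1, b = -3.
a* b = -3, so ⟨σ_x⟩ = -6/10.
⟨S_x⟩ = (ħ/2)·⟨σ_x⟩.

-0.600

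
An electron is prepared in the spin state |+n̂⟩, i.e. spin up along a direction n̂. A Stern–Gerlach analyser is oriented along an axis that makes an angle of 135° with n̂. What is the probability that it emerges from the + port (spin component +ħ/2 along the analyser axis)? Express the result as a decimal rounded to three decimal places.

0.146

For spin-½, the probability of finding spin-up along an axis at angle θ to the initial spin direction is cos²(θ/2); spin-down is sin²(θ/2).
θ = 135°, so P = cos²(67.5°) ≈ 0.146.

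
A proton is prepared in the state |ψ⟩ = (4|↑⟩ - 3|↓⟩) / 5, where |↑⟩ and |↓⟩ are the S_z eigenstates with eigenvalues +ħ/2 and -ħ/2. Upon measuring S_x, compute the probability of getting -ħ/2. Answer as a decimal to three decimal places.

|-x⟩ = (|↑⟩ - |↓⟩)/√2, so ⟨-x|ψ⟩ = (7) / (√2·5).
P = |7|² / 50 = 49/50.

0.980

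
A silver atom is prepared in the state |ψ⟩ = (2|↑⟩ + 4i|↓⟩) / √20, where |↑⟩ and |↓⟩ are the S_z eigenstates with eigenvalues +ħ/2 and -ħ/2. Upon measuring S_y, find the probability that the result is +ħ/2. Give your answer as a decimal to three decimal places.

0.900

|+y⟩ = (|↑⟩ + i|↓⟩)/√2, so ⟨+y|ψ⟩ = (6) / (√2·√20).
P = |6|² / 40 = 36/40.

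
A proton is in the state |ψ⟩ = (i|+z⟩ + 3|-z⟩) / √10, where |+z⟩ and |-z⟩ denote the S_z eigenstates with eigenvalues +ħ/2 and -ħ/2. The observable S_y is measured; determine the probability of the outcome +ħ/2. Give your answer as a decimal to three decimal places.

|+y⟩ = (|+z⟩ + i|-z⟩)/√2, so ⟨+y|ψ⟩ = (-2i) / (√2·√10).
P = |-2i|² / 20 = 4/20.

0.200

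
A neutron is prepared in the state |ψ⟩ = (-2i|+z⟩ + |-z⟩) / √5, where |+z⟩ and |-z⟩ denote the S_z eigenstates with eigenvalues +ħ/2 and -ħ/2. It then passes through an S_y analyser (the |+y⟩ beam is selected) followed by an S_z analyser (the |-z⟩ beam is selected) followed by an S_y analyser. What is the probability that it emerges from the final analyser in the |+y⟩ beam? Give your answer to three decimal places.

0.225

First analyser (S_y): P(|+y⟩) = |⟨+y|ψ⟩|² = 9/10.
After stage 1 the state is |+y⟩; P(|-z⟩) = |⟨-z|+y⟩|² = 1/2.
After stage 2 the state is |-z⟩; P(|+y⟩) = |⟨+y|-z⟩|² = 1/2.
Joint probability = 9/10 × 1/2 × 1/2 = 0.225.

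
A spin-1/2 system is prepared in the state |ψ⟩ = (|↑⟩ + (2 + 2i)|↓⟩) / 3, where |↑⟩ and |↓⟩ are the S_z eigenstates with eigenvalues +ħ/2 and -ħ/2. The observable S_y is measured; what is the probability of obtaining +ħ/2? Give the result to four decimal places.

0.7222

|+y⟩ = (|↑⟩ + i|↓⟩)/√2, so ⟨+y|ψ⟩ = (3 - 2i) / (√2·3).
P = |3 - 2i|² / 18 = 13/18.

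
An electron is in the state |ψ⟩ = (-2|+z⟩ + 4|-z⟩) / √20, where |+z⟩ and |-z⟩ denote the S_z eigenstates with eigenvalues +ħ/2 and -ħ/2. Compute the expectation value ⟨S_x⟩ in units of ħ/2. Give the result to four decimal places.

-0.8000

⟨σ_x⟩ = 2 Re(a* b)/(|a|²+|b|²) with a = -2, b = 4.
a* b = -8, so ⟨σ_x⟩ = -16/20.
⟨S_x⟩ = (ħ/2)·⟨σ_x⟩.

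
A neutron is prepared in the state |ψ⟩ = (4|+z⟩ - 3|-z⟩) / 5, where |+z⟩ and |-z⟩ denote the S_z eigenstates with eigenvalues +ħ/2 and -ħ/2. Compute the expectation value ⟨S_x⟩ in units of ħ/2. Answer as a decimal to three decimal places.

-0.960

⟨σ_x⟩ = 2 Re(a* b)/(|a|²+|b|²) with a = 4, b = -3.
a* b = -12, so ⟨σ_x⟩ = -24/25.
⟨S_x⟩ = (ħ/2)·⟨σ_x⟩.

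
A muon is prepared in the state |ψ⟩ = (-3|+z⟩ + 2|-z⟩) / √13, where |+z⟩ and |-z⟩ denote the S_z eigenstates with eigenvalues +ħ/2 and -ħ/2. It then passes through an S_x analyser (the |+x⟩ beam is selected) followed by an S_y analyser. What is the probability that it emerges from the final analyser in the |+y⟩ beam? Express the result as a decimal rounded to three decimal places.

First analyser (S_x): P(|+x⟩) = |⟨+x|ψ⟩|² = 1/26.
After stage 1 the state is |+x⟩; P(|+y⟩) = |⟨+y|+x⟩|² = 1/2.
Joint probability = 1/26 × 1/2 = 0.019.

0.019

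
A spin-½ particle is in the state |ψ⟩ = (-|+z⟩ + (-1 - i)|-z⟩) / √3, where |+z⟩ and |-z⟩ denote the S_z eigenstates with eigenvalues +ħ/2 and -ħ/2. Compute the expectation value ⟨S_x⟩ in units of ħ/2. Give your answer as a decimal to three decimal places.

⟨σ_x⟩ = 2 Re(a* b)/(|a|²+|b|²) with a = -1, b = (-1 - i).
a* b = (1 + i), so ⟨σ_x⟩ = 2/3.
⟨S_x⟩ = (ħ/2)·⟨σ_x⟩.

0.667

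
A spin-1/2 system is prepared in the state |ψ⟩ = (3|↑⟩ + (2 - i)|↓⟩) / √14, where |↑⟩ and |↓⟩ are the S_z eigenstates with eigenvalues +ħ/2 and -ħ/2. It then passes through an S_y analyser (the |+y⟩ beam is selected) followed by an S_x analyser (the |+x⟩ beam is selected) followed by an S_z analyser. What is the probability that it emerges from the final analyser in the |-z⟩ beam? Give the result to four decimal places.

0.0714

First analyser (S_y): P(|+y⟩) = |⟨+y|ψ⟩|² = 8/28.
After stage 1 the state is |+y⟩; P(|+x⟩) = |⟨+x|+y⟩|² = 1/2.
After stage 2 the state is |+x⟩; P(|-z⟩) = |⟨-z|+x⟩|² = 1/2.
Joint probability = 8/28 × 1/2 × 1/2 = 0.0714.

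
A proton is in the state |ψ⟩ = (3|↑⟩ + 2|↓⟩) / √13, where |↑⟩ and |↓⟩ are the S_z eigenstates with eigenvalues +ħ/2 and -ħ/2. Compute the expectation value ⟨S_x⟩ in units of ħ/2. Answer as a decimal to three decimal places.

⟨σ_x⟩ = 2 Re(a* b)/(|a|²+|b|²) with a = 3, b = 2.
a* b = 6, so ⟨σ_x⟩ = 12/13.
⟨S_x⟩ = (ħ/2)·⟨σ_x⟩.

0.923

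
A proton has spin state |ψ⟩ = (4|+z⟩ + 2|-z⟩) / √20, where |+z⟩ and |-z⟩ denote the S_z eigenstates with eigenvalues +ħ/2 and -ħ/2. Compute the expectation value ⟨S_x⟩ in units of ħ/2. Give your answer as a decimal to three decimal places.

⟨σ_x⟩ = 2 Re(a* b)/(|a|²+|b|²) with a = 4, b = 2.
a* b = 8, so ⟨σ_x⟩ = 16/20.
⟨S_x⟩ = (ħ/2)·⟨σ_x⟩.

0.800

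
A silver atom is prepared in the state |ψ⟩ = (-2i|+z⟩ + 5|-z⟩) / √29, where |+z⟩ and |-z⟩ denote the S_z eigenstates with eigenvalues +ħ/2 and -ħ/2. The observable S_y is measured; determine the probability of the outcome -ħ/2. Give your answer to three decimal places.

|-y⟩ = (|+z⟩ - i|-z⟩)/√2, so ⟨-y|ψ⟩ = (3i) / (√2·√29).
P = |3i|² / 58 = 9/58.

0.155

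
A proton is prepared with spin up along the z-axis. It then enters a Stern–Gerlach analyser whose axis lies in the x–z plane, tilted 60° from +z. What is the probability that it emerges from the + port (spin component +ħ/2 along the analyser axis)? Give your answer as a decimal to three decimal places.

0.750

For spin-½, the probability of finding spin-up along an axis at angle θ to the initial spin direction is cos²(θ/2); spin-down is sin²(θ/2).
θ = 60°, so P = cos²(30°) ≈ 0.750.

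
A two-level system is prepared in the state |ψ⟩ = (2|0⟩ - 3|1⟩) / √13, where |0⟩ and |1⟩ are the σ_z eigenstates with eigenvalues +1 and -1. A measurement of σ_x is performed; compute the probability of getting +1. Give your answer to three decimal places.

|+x⟩ = (|0⟩ + |1⟩)/√2, so ⟨+x|ψ⟩ = (-1) / (√2·√13).
P = |-1|² / 26 = 1/26.

0.038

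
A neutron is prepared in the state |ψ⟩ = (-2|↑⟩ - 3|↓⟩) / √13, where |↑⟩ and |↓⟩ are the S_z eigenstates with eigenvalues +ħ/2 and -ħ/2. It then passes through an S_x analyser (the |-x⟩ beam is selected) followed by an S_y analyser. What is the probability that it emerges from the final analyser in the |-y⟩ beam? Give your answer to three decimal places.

First analyser (S_x): P(|-x⟩) = |⟨-x|ψ⟩|² = 1/26.
After stage 1 the state is |-x⟩; P(|-y⟩) = |⟨-y|-x⟩|² = 1/2.
Joint probability = 1/26 × 1/2 = 0.019.

0.019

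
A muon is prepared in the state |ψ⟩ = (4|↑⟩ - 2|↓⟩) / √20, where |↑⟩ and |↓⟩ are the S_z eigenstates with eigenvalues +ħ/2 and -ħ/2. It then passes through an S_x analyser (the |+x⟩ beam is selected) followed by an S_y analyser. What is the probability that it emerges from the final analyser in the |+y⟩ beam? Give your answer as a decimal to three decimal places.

0.050

First analyser (S_x): P(|+x⟩) = |⟨+x|ψ⟩|² = 4/40.
After stage 1 the state is |+x⟩; P(|+y⟩) = |⟨+y|+x⟩|² = 1/2.
Joint probability = 4/40 × 1/2 = 0.050.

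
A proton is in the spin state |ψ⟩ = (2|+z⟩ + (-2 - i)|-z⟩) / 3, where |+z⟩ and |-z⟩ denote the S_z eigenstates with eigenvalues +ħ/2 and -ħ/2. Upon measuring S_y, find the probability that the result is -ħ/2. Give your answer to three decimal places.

|-y⟩ = (|+z⟩ - i|-z⟩)/√2, so ⟨-y|ψ⟩ = (3 - 2i) / (√2·3).
P = |3 - 2i|² / 18 = 13/18.

0.722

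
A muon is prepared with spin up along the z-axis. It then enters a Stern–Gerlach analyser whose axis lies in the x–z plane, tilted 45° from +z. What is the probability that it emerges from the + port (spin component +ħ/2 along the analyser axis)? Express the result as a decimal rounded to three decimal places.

0.854

For spin-½, the probability of finding spin-up along an axis at angle θ to the initial spin direction is cos²(θ/2); spin-down is sin²(θ/2).
θ = 45°, so P = cos²(22.5°) ≈ 0.854.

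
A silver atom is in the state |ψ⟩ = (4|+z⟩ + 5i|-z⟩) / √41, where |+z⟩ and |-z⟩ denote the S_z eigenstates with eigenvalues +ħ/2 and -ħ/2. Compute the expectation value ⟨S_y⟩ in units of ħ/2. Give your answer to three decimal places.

⟨σ_y⟩ = 2 Im(a* b)/(|a|²+|b|²) with a = 4, b = 5i.
a* b = 20i, so ⟨σ_y⟩ = 40/41.
⟨S_y⟩ = (ħ/2)·⟨σ_y⟩.

0.976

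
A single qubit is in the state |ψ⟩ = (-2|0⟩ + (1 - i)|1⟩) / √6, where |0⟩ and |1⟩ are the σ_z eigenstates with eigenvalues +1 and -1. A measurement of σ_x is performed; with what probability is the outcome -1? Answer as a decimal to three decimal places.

|-x⟩ = (|0⟩ - |1⟩)/√2, so ⟨-x|ψ⟩ = (-3 + i) / (√2·√6).
P = |-3 + i|² / 12 = 10/12.

0.833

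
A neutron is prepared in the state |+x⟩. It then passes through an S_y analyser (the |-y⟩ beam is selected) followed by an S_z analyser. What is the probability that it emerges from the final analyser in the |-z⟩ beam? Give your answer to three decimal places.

First analyser (S_y): from |+x⟩, P(|-y⟩) = 1/2.
After stage 1 the state is |-y⟩; P(|-z⟩) = |⟨-z|-y⟩|² = 1/2.
Joint probability = 1/2 × 1/2 = 0.250.

0.250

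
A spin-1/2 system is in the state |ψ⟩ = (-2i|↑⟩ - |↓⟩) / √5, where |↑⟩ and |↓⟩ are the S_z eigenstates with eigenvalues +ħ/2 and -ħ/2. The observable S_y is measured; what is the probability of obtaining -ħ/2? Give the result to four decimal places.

|-y⟩ = (|↑⟩ - i|↓⟩)/√2, so ⟨-y|ψ⟩ = (-3i) / (√2·√5).
P = |-3i|² / 10 = 9/10.

0.9000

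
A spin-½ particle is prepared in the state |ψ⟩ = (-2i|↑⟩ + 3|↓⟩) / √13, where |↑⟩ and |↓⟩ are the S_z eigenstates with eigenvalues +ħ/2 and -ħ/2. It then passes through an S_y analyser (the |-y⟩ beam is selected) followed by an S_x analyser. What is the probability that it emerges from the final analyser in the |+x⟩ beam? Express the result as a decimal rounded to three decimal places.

0.019

First analyser (S_y): P(|-y⟩) = |⟨-y|ψ⟩|² = 1/26.
After stage 1 the state is |-y⟩; P(|+x⟩) = |⟨+x|-y⟩|² = 1/2.
Joint probability = 1/26 × 1/2 = 0.019.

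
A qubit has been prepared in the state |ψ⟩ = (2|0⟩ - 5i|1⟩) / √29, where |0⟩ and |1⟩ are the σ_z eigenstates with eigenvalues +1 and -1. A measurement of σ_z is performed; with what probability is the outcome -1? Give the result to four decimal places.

0.8621

The -1 outcome corresponds to |1⟩. Its amplitude in |ψ⟩ is -5i/√29.
P = |-5i|² / 29 = 25/29.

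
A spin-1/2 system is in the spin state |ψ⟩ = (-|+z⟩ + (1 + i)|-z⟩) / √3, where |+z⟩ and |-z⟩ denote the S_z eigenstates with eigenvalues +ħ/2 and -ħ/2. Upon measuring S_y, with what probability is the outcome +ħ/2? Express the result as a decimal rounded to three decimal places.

|+y⟩ = (|+z⟩ + i|-z⟩)/√2, so ⟨+y|ψ⟩ = (-i) / (√2·√3).
P = |-i|² / 6 = 1/6.

0.167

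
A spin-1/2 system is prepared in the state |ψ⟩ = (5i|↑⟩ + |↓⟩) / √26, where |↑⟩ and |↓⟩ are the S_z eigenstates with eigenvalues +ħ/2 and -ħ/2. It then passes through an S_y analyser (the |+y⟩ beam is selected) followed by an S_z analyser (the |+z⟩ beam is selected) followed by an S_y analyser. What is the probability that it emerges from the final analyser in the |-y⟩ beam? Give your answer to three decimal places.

0.077

First analyser (S_y): P(|+y⟩) = |⟨+y|ψ⟩|² = 16/52.
After stage 1 the state is |+y⟩; P(|+z⟩) = |⟨+z|+y⟩|² = 1/2.
After stage 2 the state is |+z⟩; P(|-y⟩) = |⟨-y|+z⟩|² = 1/2.
Joint probability = 16/52 × 1/2 × 1/2 = 0.077.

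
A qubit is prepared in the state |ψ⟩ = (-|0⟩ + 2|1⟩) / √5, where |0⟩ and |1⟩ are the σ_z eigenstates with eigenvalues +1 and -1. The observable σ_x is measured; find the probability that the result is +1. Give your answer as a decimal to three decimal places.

0.100

|+x⟩ = (|0⟩ + |1⟩)/√2, so ⟨+x|ψ⟩ = (1) / (√2·√5).
P = |1|² / 10 = 1/10.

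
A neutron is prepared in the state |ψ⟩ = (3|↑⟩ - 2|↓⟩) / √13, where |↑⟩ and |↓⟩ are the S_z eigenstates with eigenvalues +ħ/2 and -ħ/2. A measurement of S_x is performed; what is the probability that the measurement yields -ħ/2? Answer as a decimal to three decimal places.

|-x⟩ = (|↑⟩ - |↓⟩)/√2, so ⟨-x|ψ⟩ = (5) / (√2·√13).
P = |5|² / 26 = 25/26.

0.962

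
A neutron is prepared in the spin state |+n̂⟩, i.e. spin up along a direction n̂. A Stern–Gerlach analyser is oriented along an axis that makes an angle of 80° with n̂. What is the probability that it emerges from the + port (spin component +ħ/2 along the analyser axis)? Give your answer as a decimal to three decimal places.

For spin-½, the probability of finding spin-up along an axis at angle θ to the initial spin direction is cos²(θ/2); spin-down is sin²(θ/2).
θ = 80°, so P = cos²(40°) ≈ 0.587.

0.587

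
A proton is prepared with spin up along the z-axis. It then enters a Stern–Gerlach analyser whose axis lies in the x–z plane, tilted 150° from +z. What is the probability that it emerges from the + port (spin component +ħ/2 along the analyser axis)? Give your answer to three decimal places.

0.067

For spin-½, the probability of finding spin-up along an axis at angle θ to the initial spin direction is cos²(θ/2); spin-down is sin²(θ/2).
θ = 150°, so P = cos²(75°) ≈ 0.067.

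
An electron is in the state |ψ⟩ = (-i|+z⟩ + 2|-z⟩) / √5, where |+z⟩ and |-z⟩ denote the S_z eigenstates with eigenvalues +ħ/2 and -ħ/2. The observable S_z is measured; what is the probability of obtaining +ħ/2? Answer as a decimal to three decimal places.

The +ħ/2 outcome corresponds to |+z⟩. Its amplitude in |ψ⟩ is -i/√5.
P = |-i|² / 5 = 1/5.

0.200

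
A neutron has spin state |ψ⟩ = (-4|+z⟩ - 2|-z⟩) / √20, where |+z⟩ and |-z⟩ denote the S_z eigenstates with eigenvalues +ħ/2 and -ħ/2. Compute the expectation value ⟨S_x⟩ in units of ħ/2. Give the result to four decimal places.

⟨σ_x⟩ = 2 Re(a* b)/(|a|²+|b|²) with a = -4, b = -2.
a* b = 8, so ⟨σ_x⟩ = 16/20.
⟨S_x⟩ = (ħ/2)·⟨σ_x⟩.

0.8000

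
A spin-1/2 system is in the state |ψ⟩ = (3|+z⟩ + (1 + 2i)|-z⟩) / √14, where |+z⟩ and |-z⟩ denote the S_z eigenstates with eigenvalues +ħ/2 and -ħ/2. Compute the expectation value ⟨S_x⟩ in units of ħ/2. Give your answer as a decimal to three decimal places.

0.429

⟨σ_x⟩ = 2 Re(a* b)/(|a|²+|b|²) with a = 3, b = (1 + 2i).
a* b = (3 + 6i), so ⟨σ_x⟩ = 6/14.
⟨S_x⟩ = (ħ/2)·⟨σ_x⟩.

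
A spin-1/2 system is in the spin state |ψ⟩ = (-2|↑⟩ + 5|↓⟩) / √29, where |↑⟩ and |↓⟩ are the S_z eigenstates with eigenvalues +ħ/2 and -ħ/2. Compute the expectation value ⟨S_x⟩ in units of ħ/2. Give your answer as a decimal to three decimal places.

⟨σ_x⟩ = 2 Re(a* b)/(|a|²+|b|²) with a = -2, b = 5.
a* b = -10, so ⟨σ_x⟩ = -20/29.
⟨S_x⟩ = (ħ/2)·⟨σ_x⟩.

-0.690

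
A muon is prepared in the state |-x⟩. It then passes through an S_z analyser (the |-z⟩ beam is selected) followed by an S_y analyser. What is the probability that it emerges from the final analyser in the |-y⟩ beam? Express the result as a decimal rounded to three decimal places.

First analyser (S_z): from |-x⟩, P(|-z⟩) = 1/2.
After stage 1 the state is |-z⟩; P(|-y⟩) = |⟨-y|-z⟩|² = 1/2.
Joint probability = 1/2 × 1/2 = 0.250.

0.250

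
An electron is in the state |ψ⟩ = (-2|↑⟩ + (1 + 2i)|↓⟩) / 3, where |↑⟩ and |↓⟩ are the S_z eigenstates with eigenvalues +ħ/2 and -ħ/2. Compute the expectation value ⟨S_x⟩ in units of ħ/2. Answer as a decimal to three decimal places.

-0.444

⟨σ_x⟩ = 2 Re(a* b)/(|a|²+|b|²) with a = -2, b = (1 + 2i).
a* b = (-2 - 4i), so ⟨σ_x⟩ = -4/9.
⟨S_x⟩ = (ħ/2)·⟨σ_x⟩.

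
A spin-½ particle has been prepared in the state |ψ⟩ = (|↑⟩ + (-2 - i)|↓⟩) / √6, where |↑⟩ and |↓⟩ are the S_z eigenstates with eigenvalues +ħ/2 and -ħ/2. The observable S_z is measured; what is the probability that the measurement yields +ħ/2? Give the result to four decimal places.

0.1667

The +ħ/2 outcome corresponds to |↑⟩. Its amplitude in |ψ⟩ is 1/√6.
P = |1|² / 6 = 1/6.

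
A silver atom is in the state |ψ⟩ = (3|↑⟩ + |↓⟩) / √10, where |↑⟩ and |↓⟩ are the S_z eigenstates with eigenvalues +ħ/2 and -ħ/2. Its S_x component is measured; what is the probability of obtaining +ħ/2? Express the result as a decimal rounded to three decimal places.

0.800

|+x⟩ = (|↑⟩ + |↓⟩)/√2, so ⟨+x|ψ⟩ = (4) / (√2·√10).
P = |4|² / 20 = 16/20.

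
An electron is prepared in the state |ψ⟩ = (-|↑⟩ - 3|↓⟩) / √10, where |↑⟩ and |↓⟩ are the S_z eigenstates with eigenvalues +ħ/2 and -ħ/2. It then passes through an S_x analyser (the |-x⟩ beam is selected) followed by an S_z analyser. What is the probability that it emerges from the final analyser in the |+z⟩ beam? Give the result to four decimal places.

First analyser (S_x): P(|-x⟩) = |⟨-x|ψ⟩|² = 4/20.
After stage 1 the state is |-x⟩; P(|+z⟩) = |⟨+z|-x⟩|² = 1/2.
Joint probability = 4/20 × 1/2 = 0.1000.

0.1000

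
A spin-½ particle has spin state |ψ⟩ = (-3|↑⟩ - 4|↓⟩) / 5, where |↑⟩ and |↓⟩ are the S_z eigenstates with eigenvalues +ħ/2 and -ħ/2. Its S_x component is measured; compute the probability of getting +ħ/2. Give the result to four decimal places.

|+x⟩ = (|↑⟩ + |↓⟩)/√2, so ⟨+x|ψ⟩ = (-7) / (√2·5).
P = |-7|² / 50 = 49/50.

0.9800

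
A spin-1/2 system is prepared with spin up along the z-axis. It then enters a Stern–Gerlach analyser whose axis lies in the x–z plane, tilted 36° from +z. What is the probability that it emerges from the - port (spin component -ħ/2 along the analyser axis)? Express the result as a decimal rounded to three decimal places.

0.095

For spin-½, the probability of finding spin-up along an axis at angle θ to the initial spin direction is cos²(θ/2); spin-down is sin²(θ/2).
θ = 36°, so P = sin²(18°) ≈ 0.095.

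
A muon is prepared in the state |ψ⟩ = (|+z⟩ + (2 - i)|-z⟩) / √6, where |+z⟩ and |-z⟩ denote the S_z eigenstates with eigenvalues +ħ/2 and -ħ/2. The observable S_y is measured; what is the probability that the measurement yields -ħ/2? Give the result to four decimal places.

|-y⟩ = (|+z⟩ - i|-z⟩)/√2, so ⟨-y|ψ⟩ = (2 + 2i) / (√2·√6).
P = |2 + 2i|² / 12 = 8/12.

0.6667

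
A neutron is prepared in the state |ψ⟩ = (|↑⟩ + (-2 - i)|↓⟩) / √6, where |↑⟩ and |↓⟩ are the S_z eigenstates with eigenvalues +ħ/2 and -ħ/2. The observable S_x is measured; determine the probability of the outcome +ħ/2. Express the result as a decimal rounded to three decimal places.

|+x⟩ = (|↑⟩ + |↓⟩)/√2, so ⟨+x|ψ⟩ = (-1 - i) / (√2·√6).
P = |-1 - i|² / 12 = 2/12.

0.167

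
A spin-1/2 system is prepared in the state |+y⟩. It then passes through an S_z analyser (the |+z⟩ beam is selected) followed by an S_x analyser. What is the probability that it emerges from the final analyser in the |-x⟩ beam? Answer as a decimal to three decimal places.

First analyser (S_z): from |+y⟩, P(|+z⟩) = 1/2.
After stage 1 the state is |+z⟩; P(|-x⟩) = |⟨-x|+z⟩|² = 1/2.
Joint probability = 1/2 × 1/2 = 0.250.

0.250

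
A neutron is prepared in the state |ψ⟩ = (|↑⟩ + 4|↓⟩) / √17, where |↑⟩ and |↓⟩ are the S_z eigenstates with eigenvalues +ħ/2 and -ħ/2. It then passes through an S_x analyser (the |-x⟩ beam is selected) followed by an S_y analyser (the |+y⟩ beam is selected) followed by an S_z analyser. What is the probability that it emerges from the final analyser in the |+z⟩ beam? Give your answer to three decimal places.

0.066

First analyser (S_x): P(|-x⟩) = |⟨-x|ψ⟩|² = 9/34.
After stage 1 the state is |-x⟩; P(|+y⟩) = |⟨+y|-x⟩|² = 1/2.
After stage 2 the state is |+y⟩; P(|+z⟩) = |⟨+z|+y⟩|² = 1/2.
Joint probability = 9/34 × 1/2 × 1/2 = 0.066.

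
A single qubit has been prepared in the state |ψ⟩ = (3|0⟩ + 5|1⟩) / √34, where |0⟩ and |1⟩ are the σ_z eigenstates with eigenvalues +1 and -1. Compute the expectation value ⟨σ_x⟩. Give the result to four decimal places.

0.8824

⟨σ_x⟩ = 2 Re(a* b)/(|a|²+|b|²) with a = 3, b = 5.
a* b = 15, so ⟨σ_x⟩ = 30/34.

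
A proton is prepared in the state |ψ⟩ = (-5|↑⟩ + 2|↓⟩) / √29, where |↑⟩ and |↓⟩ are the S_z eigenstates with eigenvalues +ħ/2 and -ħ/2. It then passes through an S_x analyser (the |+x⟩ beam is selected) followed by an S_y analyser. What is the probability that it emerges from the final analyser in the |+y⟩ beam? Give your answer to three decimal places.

First analyser (S_x): P(|+x⟩) = |⟨+x|ψ⟩|² = 9/58.
After stage 1 the state is |+x⟩; P(|+y⟩) = |⟨+y|+x⟩|² = 1/2.
Joint probability = 9/58 × 1/2 = 0.078.

0.078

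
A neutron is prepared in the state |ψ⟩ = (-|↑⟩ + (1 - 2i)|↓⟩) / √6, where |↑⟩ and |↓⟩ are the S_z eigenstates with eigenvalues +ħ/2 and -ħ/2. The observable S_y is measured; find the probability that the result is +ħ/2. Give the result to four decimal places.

0.8333

|+y⟩ = (|↑⟩ + i|↓⟩)/√2, so ⟨+y|ψ⟩ = (-3 - i) / (√2·√6).
P = |-3 - i|² / 12 = 10/12.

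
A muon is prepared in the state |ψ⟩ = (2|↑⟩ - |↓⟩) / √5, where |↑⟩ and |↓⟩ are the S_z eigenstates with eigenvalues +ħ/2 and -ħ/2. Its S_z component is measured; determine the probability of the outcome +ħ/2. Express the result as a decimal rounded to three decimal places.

0.800

The +ħ/2 outcome corresponds to |↑⟩. Its amplitude in |ψ⟩ is 2/√5.
P = |2|² / 5 = 4/5.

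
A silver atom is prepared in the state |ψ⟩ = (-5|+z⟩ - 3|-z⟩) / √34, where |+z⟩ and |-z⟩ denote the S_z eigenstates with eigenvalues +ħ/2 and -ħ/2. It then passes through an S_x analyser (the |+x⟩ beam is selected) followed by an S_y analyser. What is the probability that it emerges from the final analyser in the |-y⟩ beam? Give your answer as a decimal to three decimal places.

0.471

First analyser (S_x): P(|+x⟩) = |⟨+x|ψ⟩|² = 64/68.
After stage 1 the state is |+x⟩; P(|-y⟩) = |⟨-y|+x⟩|² = 1/2.
Joint probability = 64/68 × 1/2 = 0.471.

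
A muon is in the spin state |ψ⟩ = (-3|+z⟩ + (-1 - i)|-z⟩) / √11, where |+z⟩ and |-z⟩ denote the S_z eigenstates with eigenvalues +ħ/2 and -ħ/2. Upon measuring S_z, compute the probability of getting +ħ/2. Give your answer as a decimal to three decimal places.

The +ħ/2 outcome corresponds to |+z⟩. Its amplitude in |ψ⟩ is -3/√11.
P = |-3|² / 11 = 9/11.

0.818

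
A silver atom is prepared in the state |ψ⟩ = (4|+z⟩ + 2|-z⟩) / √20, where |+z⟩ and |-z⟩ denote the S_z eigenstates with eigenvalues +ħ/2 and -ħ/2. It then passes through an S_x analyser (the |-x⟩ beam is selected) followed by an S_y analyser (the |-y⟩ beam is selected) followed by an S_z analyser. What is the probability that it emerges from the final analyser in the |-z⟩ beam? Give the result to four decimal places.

First analyser (S_x): P(|-x⟩) = |⟨-x|ψ⟩|² = 4/40.
After stage 1 the state is |-x⟩; P(|-y⟩) = |⟨-y|-x⟩|² = 1/2.
After stage 2 the state is |-y⟩; P(|-z⟩) = |⟨-z|-y⟩|² = 1/2.
Joint probability = 4/40 × 1/2 × 1/2 = 0.0250.

0.0250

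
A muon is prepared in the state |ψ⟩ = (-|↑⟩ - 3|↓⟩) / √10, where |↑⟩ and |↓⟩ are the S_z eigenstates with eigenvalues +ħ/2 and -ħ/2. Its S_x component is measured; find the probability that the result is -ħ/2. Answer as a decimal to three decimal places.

|-x⟩ = (|↑⟩ - |↓⟩)/√2, so ⟨-x|ψ⟩ = (2) / (√2·√10).
P = |2|² / 20 = 4/20.

0.200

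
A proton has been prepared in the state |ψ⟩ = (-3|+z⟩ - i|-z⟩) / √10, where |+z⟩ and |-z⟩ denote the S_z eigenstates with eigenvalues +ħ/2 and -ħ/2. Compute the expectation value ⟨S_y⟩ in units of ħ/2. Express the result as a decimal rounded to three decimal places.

⟨σ_y⟩ = 2 Im(a* b)/(|a|²+|b|²) with a = -3, b = -i.
a* b = 3i, so ⟨σ_y⟩ = 6/10.
⟨S_y⟩ = (ħ/2)·⟨σ_y⟩.

0.600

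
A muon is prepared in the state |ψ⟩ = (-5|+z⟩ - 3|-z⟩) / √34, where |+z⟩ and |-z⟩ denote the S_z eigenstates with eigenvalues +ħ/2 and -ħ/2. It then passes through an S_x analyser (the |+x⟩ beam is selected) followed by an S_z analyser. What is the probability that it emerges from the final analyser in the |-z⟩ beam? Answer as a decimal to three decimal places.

0.471

First analyser (S_x): P(|+x⟩) = |⟨+x|ψ⟩|² = 64/68.
After stage 1 the state is |+x⟩; P(|-z⟩) = |⟨-z|+x⟩|² = 1/2.
Joint probability = 64/68 × 1/2 = 0.471.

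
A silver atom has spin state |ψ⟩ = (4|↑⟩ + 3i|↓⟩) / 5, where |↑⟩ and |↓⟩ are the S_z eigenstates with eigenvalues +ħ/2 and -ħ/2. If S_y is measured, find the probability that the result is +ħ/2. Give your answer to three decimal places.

|+y⟩ = (|↑⟩ + i|↓⟩)/√2, so ⟨+y|ψ⟩ = (7) / (√2·5).
P = |7|² / 50 = 49/50.

0.980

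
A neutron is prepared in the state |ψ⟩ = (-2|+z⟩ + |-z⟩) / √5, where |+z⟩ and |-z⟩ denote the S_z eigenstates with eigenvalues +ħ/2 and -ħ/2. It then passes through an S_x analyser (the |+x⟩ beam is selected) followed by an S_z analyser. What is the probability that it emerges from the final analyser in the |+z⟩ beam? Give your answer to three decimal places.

0.050

First analyser (S_x): P(|+x⟩) = |⟨+x|ψ⟩|² = 1/10.
After stage 1 the state is |+x⟩; P(|+z⟩) = |⟨+z|+x⟩|² = 1/2.
Joint probability = 1/10 × 1/2 = 0.050.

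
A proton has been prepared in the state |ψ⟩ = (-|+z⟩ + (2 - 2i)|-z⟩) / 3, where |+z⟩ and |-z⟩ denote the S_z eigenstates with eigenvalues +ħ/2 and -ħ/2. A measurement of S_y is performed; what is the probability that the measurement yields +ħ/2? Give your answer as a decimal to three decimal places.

|+y⟩ = (|+z⟩ + i|-z⟩)/√2, so ⟨+y|ψ⟩ = (-3 - 2i) / (√2·3).
P = |-3 - 2i|² / 18 = 13/18.

0.722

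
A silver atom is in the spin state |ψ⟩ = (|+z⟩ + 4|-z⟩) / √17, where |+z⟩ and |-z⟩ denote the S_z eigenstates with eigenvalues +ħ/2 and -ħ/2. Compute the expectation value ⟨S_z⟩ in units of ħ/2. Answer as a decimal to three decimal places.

⟨σ_z⟩ = |a|² - |b|² divided by |a|²+|b|², with a, b the |+z⟩, |-z⟩ amplitudes.
= (1 - 16)/17 = -15/17.
⟨S_z⟩ = (ħ/2)·⟨σ_z⟩.

-0.882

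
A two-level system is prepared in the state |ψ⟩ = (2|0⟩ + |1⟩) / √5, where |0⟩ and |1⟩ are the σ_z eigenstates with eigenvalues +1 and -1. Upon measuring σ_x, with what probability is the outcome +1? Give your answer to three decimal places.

0.900

|+x⟩ = (|0⟩ + |1⟩)/√2, so ⟨+x|ψ⟩ = (3) / (√2·√5).
P = |3|² / 10 = 9/10.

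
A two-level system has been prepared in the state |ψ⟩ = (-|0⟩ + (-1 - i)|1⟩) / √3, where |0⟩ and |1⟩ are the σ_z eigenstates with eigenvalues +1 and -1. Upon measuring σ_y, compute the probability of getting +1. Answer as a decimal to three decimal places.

0.833

|+y⟩ = (|0⟩ + i|1⟩)/√2, so ⟨+y|ψ⟩ = (-2 + i) / (√2·√3).
P = |-2 + i|² / 6 = 5/6.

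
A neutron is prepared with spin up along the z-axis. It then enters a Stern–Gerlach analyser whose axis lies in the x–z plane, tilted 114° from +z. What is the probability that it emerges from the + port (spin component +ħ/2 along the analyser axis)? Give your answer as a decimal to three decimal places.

For spin-½, the probability of finding spin-up along an axis at angle θ to the initial spin direction is cos²(θ/2); spin-down is sin²(θ/2).
θ = 114°, so P = cos²(57°) ≈ 0.297.

0.297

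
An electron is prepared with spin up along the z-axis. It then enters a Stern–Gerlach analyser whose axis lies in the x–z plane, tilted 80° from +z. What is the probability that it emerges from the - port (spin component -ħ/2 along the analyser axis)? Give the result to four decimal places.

For spin-½, the probability of finding spin-up along an axis at angle θ to the initial spin direction is cos²(θ/2); spin-down is sin²(θ/2).
θ = 80°, so P = sin²(40°) ≈ 0.4132.

0.4132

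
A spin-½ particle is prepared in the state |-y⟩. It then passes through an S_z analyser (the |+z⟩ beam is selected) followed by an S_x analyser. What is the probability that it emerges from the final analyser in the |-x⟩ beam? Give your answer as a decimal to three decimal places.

First analyser (S_z): from |-y⟩, P(|+z⟩) = 1/2.
After stage 1 the state is |+z⟩; P(|-x⟩) = |⟨-x|+z⟩|² = 1/2.
Joint probability = 1/2 × 1/2 = 0.250.

0.250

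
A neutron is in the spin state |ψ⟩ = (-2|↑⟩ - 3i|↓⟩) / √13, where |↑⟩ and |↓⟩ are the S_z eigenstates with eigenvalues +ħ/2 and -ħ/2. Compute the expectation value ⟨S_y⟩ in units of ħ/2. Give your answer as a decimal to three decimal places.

⟨σ_y⟩ = 2 Im(a* b)/(|a|²+|b|²) with a = -2, b = -3i.
a* b = 6i, so ⟨σ_y⟩ = 12/13.
⟨S_y⟩ = (ħ/2)·⟨σ_y⟩.

0.923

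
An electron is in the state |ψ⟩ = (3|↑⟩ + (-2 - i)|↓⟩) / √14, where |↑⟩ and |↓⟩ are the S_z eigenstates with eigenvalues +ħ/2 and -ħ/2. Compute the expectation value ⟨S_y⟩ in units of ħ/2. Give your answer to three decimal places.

-0.429

⟨σ_y⟩ = 2 Im(a* b)/(|a|²+|b|²) with a = 3, b = (-2 - i).
a* b = (-6 - 3i), so ⟨σ_y⟩ = -6/14.
⟨S_y⟩ = (ħ/2)·⟨σ_y⟩.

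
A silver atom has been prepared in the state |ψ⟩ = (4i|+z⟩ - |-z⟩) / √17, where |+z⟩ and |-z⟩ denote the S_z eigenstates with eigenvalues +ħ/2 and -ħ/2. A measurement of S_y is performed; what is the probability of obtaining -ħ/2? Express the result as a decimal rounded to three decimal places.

|-y⟩ = (|+z⟩ - i|-z⟩)/√2, so ⟨-y|ψ⟩ = (3i) / (√2·√17).
P = |3i|² / 34 = 9/34.

0.265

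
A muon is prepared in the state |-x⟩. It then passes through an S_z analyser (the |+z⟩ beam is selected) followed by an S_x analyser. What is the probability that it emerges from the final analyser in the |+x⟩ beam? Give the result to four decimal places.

0.2500

First analyser (S_z): from |-x⟩, P(|+z⟩) = 1/2.
After stage 1 the state is |+z⟩; P(|+x⟩) = |⟨+x|+z⟩|² = 1/2.
Joint probability = 1/2 × 1/2 = 0.2500.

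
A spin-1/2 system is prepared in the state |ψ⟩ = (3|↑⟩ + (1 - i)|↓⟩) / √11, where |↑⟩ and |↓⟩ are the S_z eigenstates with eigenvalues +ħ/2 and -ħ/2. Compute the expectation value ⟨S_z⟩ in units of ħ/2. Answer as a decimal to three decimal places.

0.636

⟨σ_z⟩ = |a|² - |b|² divided by |a|²+|b|², with a, b the |↑⟩, |↓⟩ amplitudes.
= (9 - 2)/11 = 7/11.
⟨S_z⟩ = (ħ/2)·⟨σ_z⟩.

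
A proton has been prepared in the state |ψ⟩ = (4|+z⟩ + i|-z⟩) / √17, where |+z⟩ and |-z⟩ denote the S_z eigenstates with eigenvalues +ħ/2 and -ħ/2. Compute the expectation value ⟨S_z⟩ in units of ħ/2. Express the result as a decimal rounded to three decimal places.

⟨σ_z⟩ = |a|² - |b|² divided by |a|²+|b|², with a, b the |+z⟩, |-z⟩ amplitudes.
= (16 - 1)/17 = 15/17.
⟨S_z⟩ = (ħ/2)·⟨σ_z⟩.

0.882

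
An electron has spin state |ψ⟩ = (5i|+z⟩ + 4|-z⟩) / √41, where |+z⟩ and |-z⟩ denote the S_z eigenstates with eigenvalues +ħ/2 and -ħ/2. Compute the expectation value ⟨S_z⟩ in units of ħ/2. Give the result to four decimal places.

0.2195

⟨σ_z⟩ = |a|² - |b|² divided by |a|²+|b|², with a, b the |+z⟩, |-z⟩ amplitudes.
= (25 - 16)/41 = 9/41.
⟨S_z⟩ = (ħ/2)·⟨σ_z⟩.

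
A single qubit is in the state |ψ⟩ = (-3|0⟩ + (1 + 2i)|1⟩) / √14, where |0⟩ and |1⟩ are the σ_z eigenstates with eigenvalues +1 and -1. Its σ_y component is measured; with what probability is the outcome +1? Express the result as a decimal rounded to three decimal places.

|+y⟩ = (|0⟩ + i|1⟩)/√2, so ⟨+y|ψ⟩ = (-1 - i) / (√2·√14).
P = |-1 - i|² / 28 = 2/28.

0.071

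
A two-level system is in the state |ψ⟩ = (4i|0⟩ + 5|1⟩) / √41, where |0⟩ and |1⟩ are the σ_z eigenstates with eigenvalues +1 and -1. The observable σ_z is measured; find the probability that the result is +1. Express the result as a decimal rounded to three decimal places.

The +1 outcome corresponds to |0⟩. Its amplitude in |ψ⟩ is 4i/√41.
P = |4i|² / 41 = 16/41.

0.390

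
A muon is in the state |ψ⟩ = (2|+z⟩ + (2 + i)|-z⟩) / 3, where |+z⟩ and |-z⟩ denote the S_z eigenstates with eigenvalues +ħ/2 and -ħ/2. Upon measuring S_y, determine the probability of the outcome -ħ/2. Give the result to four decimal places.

|-y⟩ = (|+z⟩ - i|-z⟩)/√2, so ⟨-y|ψ⟩ = (1 + 2i) / (√2·3).
P = |1 + 2i|² / 18 = 5/18.

0.2778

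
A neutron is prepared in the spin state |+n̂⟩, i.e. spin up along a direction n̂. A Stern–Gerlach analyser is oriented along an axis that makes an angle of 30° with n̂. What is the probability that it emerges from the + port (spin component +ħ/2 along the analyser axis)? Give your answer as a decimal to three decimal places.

For spin-½, the probability of finding spin-up along an axis at angle θ to the initial spin direction is cos²(θ/2); spin-down is sin²(θ/2).
θ = 30°, so P = cos²(15°) ≈ 0.933.

0.933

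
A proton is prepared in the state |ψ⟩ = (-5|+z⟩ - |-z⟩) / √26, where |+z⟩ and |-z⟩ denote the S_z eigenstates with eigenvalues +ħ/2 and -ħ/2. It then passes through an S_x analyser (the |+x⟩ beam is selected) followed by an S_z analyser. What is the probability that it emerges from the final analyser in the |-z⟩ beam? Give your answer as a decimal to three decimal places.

First analyser (S_x): P(|+x⟩) = |⟨+x|ψ⟩|² = 36/52.
After stage 1 the state is |+x⟩; P(|-z⟩) = |⟨-z|+x⟩|² = 1/2.
Joint probability = 36/52 × 1/2 = 0.346.

0.346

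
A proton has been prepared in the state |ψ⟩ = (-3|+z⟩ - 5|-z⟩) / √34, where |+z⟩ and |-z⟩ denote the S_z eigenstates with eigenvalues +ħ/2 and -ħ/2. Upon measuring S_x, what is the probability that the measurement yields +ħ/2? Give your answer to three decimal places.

0.941

|+x⟩ = (|+z⟩ + |-z⟩)/√2, so ⟨+x|ψ⟩ = (-8) / (√2·√34).
P = |-8|² / 68 = 64/68.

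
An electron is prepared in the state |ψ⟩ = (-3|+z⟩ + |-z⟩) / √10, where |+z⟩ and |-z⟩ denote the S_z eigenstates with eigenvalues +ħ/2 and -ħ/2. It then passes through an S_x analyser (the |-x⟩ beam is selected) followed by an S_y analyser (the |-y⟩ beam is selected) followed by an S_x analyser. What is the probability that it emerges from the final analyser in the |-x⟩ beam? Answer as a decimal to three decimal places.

First analyser (S_x): P(|-x⟩) = |⟨-x|ψ⟩|² = 16/20.
After stage 1 the state is |-x⟩; P(|-y⟩) = |⟨-y|-x⟩|² = 1/2.
After stage 2 the state is |-y⟩; P(|-x⟩) = |⟨-x|-y⟩|² = 1/2.
Joint probability = 16/20 × 1/2 × 1/2 = 0.200.

0.200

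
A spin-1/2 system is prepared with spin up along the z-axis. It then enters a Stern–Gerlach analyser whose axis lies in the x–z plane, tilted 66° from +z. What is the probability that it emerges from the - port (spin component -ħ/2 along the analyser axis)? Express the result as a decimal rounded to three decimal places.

For spin-½, the probability of finding spin-up along an axis at angle θ to the initial spin direction is cos²(θ/2); spin-down is sin²(θ/2).
θ = 66°, so P = sin²(33°) ≈ 0.297.

0.297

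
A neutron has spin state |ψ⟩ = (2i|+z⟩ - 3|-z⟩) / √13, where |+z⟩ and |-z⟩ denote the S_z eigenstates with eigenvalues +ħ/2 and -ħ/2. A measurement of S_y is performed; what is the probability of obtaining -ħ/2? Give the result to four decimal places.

|-y⟩ = (|+z⟩ - i|-z⟩)/√2, so ⟨-y|ψ⟩ = (-i) / (√2·√13).
P = |-i|² / 26 = 1/26.

0.0385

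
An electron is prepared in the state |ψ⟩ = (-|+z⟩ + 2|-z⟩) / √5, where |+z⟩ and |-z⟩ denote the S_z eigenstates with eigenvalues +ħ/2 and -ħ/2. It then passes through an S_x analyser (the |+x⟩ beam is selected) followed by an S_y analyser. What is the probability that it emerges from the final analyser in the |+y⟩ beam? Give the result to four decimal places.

First analyser (S_x): P(|+x⟩) = |⟨+x|ψ⟩|² = 1/10.
After stage 1 the state is |+x⟩; P(|+y⟩) = |⟨+y|+x⟩|² = 1/2.
Joint probability = 1/10 × 1/2 = 0.0500.

0.0500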